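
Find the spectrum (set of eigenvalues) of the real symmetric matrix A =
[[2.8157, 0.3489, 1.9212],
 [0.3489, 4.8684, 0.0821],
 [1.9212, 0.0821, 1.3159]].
sigma(A) ≈ {0, 4, 5}

A is real symmetric, so its spectrum consists of real eigenvalues. Expanding the characteristic polynomial of the displayed matrix gives
  det(λ I - A) = p(λ) = λ^3 + (-9)λ^2 + (20)λ + (0).
Solving p(λ) = 0 yields eigenvalues ≈ 0, 4, 5. (A is shown rounded to 4 decimals, so these recover the underlying integer eigenvalues to within that precision.)
Verification: the trace of A = 9 equals the sum of eigenvalues 9, and det(A) ≈ -0.0001 matches the eigenvalue product 0.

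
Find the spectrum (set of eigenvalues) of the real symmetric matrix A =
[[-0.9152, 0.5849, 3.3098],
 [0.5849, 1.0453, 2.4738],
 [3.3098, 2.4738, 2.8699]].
sigma(A) ≈ {-3, 0, 6}

A is real symmetric, so its spectrum consists of real eigenvalues. Expanding the characteristic polynomial of the displayed matrix gives
  det(λ I - A) = p(λ) = λ^3 + (-3)λ^2 + (-18)λ + (0).
Solving p(λ) = 0 yields eigenvalues ≈ -3, 0, 6. (A is shown rounded to 4 decimals, so these recover the underlying integer eigenvalues to within that precision.)
Verification: the trace of A = 3 equals the sum of eigenvalues 3, and det(A) ≈ 0.0004 matches the eigenvalue product 0.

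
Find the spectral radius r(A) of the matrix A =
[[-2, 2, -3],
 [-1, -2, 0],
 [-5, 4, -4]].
r(A) ≈ 6.4958

The eigenvalues of A are the roots of its characteristic polynomial. With M = A (coefficients from the trace, the sum of principal 2x2 minors, and det A):
  p(λ) = det(λ I - M) = λ^3 + 8λ^2 + 7λ - 18.
No integer candidate from the rational root theorem (±divisors of 18) is a root, so the roots are irrational. The cubic discriminant is Δ = 11736 > 0, so there are three distinct real roots. p(-7) = -18 and p(-6) = 12 have opposite signs, so a root lies in (-7, -6); Newton's method refines it to λ ≈ -6.4958. p(-3) = 6 and p(-2) = -8 have opposite signs, so a root lies in (-3, -2); Newton's method refines it to λ ≈ -2.5788. p(1) = -2 and p(2) = 36 have opposite signs, so a root lies in (1, 2); Newton's method refines it to λ ≈ 1.0746. Check (Vieta): the three roots sum to -8, matching tr M = -8.
Thus the eigenvalues (to 4 decimals) are -6.4958 (modulus 6.4958); -2.5788 (modulus 2.5788); 1.0746 (modulus 1.0746). The spectral radius is the largest modulus: r(A) ≈ 6.4958. (Cross-check: r(A) ≤ ||A||_2 ≈ 8.5583; equality holds whenever A is normal, though it can also hold for some non-normal A.)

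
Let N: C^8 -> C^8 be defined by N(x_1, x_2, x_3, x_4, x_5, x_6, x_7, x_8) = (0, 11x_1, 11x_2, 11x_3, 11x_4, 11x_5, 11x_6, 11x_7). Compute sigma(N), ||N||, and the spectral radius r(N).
sigma(N) = {0}; ||N|| = 11; r(N) = 0. (N is nilpotent with N^8 = 0.)

On C^8, N is a strictly lower-triangular matrix with 11 on the subdiagonal and zeros elsewhere, so its characteristic polynomial is lambda^8 and every eigenvalue is 0: sigma(N) = {0}. For the operator norm, N e_i = 11e_{i+1} for i = 1, ..., 7 and N e_8 = 0, so the singular values of N are 11 (with multiplicity 7) and 0; hence ||N|| = 11. The spectral radius r(N) = max|lambda| = 0. Note ||N|| > r(N) — characteristic of non-normal nilpotent operators. Indeed N^8 = 0.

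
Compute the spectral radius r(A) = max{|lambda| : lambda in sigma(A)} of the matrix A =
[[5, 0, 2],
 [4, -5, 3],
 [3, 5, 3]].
r(A) ≈ 7.6473

The eigenvalues of A are the roots of its characteristic polynomial. With M = A (coefficients from the trace, the sum of principal 2x2 minors, and det A):
  p(λ) = det(λ I - M) = λ^3 - 3λ^2 - 46λ + 80.
No integer candidate from the rational root theorem (±divisors of 80) is a root, so the roots are irrational. The cubic discriminant is Δ = 442948 > 0, so there are three distinct real roots. p(-7) = -88 and p(-6) = 32 have opposite signs, so a root lies in (-7, -6); Newton's method refines it to λ ≈ -6.3062. p(1) = 32 and p(2) = -16 have opposite signs, so a root lies in (1, 2); Newton's method refines it to λ ≈ 1.6589. p(7) = -46 and p(8) = 32 have opposite signs, so a root lies in (7, 8); Newton's method refines it to λ ≈ 7.6473. Check (Vieta): the three roots sum to 3, matching tr M = 3.
Thus the eigenvalues (to 4 decimals) are -6.3062 (modulus 6.3062); 1.6589 (modulus 1.6589); 7.6473 (modulus 7.6473). The spectral radius is the largest modulus: r(A) ≈ 7.6473. (Cross-check: r(A) ≤ ||A||_2 ≈ 8.4181; equality holds whenever A is normal, though it can also hold for some non-normal A.)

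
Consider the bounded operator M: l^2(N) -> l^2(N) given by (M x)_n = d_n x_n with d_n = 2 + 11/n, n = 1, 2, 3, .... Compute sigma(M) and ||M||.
sigma(M) = {2 + 11/n : n ≥ 1} ∪ {2}; ||M|| = 13

A bounded diagonal operator on l^2 with diagonal entries d_n has spectrum equal to the closure of {d_n : n ≥ 1}: every d_n is an eigenvalue (with eigenvector e_n), so {d_n} ⊂ sigma(M); the spectrum is closed, so its closure is too; and for lambda not in the closure, (M - lambda I) has bounded inverse (the diagonal entries 1/(d_n - lambda) are bounded). For our sequence d_n = 2 + 11/n, n = 1, 2, 3, ...:
  - {d_n} = {2 + 11/n : n ≥ 1}; the only limit point is 2
  - closure = {2 + 11/n : n ≥ 1} ∪ {2}
For the norm: a diagonal operator has ||M|| = sup_n |d_n|. Here d_n = 2 + 11/n is positive and decreasing, so sup_n |d_n| = d_1 = 2 + 11 = 13. So ||M|| = 13.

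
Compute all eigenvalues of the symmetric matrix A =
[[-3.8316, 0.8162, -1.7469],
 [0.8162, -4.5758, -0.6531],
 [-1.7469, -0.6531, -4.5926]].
sigma(A) ≈ {-6, -5, -2}

A is real symmetric, so its spectrum consists of real eigenvalues. Expanding the characteristic polynomial of the displayed matrix gives
  det(λ I - A) = p(λ) = λ^3 + (13)λ^2 + (52)λ + (60).
Solving p(λ) = 0 yields eigenvalues ≈ -6, -5, -2. (A is shown rounded to 4 decimals, so these recover the underlying integer eigenvalues to within that precision.)
Verification: the trace of A = -13 equals the sum of eigenvalues -13, and det(A) ≈ -60.0004 matches the eigenvalue product -60.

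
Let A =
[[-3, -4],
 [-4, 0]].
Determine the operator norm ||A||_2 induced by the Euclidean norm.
||A||_2 = sqrt((41 + sqrt(657))/2) ≈ 5.772 (= sqrt(largest eigenvalue of A^T A))

||A||_2 = sigma_max(A) = sqrt(lambda_max(A^T A)). Form the symmetric matrix M = A^T A =
[[25, 12],
 [12, 16]].
Its characteristic polynomial (trace, determinant of M give the coefficients) is
  p(λ) = det(λ I - M) = λ^2 - 41λ + 256.
For λ^2 - 41λ + 256 the discriminant is 657. It is nonnegative but not a perfect square, so the roots are real and irrational: λ = (41 ± sqrt(657))/2 ≈ 33.316, 7.684.
So the eigenvalues of A^T A are ≈ 7.684, 33.316 (all ≥ 0, as they must be for A^T A). The largest is λ_max = (41 + sqrt(657))/2 ≈ 33.316, hence ||A||_2 = sqrt(λ_max) = sqrt((41 + sqrt(657))/2) ≈ 5.772.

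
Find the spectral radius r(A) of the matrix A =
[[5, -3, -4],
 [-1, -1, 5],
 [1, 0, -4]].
r(A) ≈ 4.7673

The eigenvalues of A are the roots of its characteristic polynomial. With M = A (coefficients from the trace, the sum of principal 2x2 minors, and det A):
  p(λ) = det(λ I - M) = λ^3 - 20λ - 13.
No integer candidate from the rational root theorem (±divisors of 13) is a root, so the roots are irrational. The cubic discriminant is Δ = 27437 > 0, so there are three distinct real roots. p(-5) = -38 and p(-4) = 3 have opposite signs, so a root lies in (-5, -4); Newton's method refines it to λ ≈ -4.1026. p(-1) = 6 and p(0) = -13 have opposite signs, so a root lies in (-1, 0); Newton's method refines it to λ ≈ -0.6647. p(4) = -29 and p(5) = 12 have opposite signs, so a root lies in (4, 5); Newton's method refines it to λ ≈ 4.7673. Check (Vieta): the three roots sum to 0, matching tr M = 0.
Thus the eigenvalues (to 4 decimals) are -4.1026 (modulus 4.1026); -0.6647 (modulus 0.6647); 4.7673 (modulus 4.7673). The spectral radius is the largest modulus: r(A) ≈ 4.7673. (Cross-check: r(A) ≤ ||A||_2 ≈ 8.7921; equality holds whenever A is normal, though it can also hold for some non-normal A.)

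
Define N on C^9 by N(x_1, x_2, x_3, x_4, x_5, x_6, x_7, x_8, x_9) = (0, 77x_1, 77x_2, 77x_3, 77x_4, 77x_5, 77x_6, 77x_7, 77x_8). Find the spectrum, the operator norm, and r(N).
sigma(N) = {0}; ||N|| = 77; r(N) = 0. (N is nilpotent with N^9 = 0.)

On C^9, N is a strictly lower-triangular matrix with 77 on the subdiagonal and zeros elsewhere, so its characteristic polynomial is lambda^9 and every eigenvalue is 0: sigma(N) = {0}. For the operator norm, N e_i = 77e_{i+1} for i = 1, ..., 8 and N e_9 = 0, so the singular values of N are 77 (with multiplicity 8) and 0; hence ||N|| = 77. The spectral radius r(N) = max|lambda| = 0. Note ||N|| > r(N) — characteristic of non-normal nilpotent operators. Indeed N^9 = 0.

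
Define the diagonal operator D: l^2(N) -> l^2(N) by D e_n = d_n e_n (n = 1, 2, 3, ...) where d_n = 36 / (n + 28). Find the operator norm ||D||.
||D|| = 36/29 (attained at n = 1)

For D diagonal, ||D|| = sup_n |d_n| = sup_n 36/(n + 28). This is positive and strictly decreasing in n, so the supremum is attained at n = 1: d_1 = 36/(1 + 28) = 36/29. Hence ||D|| = 36/29.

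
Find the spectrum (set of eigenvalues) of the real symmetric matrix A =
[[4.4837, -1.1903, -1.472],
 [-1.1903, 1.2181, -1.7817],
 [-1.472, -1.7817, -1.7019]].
sigma(A) ≈ {-3, 2, 5}

A is real symmetric, so its spectrum consists of real eigenvalues. Expanding the characteristic polynomial of the displayed matrix gives
  det(λ I - A) = p(λ) = λ^3 + (-4)λ^2 + (-11)λ + (30).
Solving p(λ) = 0 yields eigenvalues ≈ -3, 2, 5. (A is shown rounded to 4 decimals, so these recover the underlying integer eigenvalues to within that precision.)
Verification: the trace of A = 4 equals the sum of eigenvalues 4, and det(A) ≈ -30.0000 matches the eigenvalue product -30.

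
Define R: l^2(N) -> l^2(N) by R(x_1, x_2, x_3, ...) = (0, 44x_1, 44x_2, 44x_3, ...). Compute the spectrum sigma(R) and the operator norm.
sigma(R) = closed disk {z in C : |z| ≤ 44}; ||R|| = 44

Note R = 44·U where U is the unit right shift (U x)_k = x_{k-1} (with x_0 := 0); so ||R|| = 44||U|| and sigma(R) = 44·sigma(U). ||R x||^2 = sum_{k≥1} |44x_k|^2 = 1936||x||^2, so ||R|| = 44 and sigma(R) ⊂ {|z| ≤ 44}. For any |lambda| < 44, the equation (R - lambda I) x = 0 forces x_1 = 0, then 44x_k = lambda x_{k+1} ⇒ x = 0, so R has no eigenvalues. But (R - lambda I) is not surjective for |lambda| < 44: solving (R - lambda I) x = e_1 would require x_n proportional to (lambda/44)^(-n), which is not in l^2. So every |lambda| < 44 lies in the residual spectrum. The boundary |lambda| = 44 is in the approximate point spectrum (the spectrum is closed). Hence sigma(R) is the closed disk of radius 44.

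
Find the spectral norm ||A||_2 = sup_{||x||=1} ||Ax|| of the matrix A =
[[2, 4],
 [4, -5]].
||A||_2 = sqrt((61 + sqrt(1017))/2) ≈ 6.8151 (= sqrt(largest eigenvalue of A^T A))

||A||_2 = sigma_max(A) = sqrt(lambda_max(A^T A)). Form the symmetric matrix M = A^T A =
[[20, -12],
 [-12, 41]].
Its characteristic polynomial (trace, determinant of M give the coefficients) is
  p(λ) = det(λ I - M) = λ^2 - 61λ + 676.
For λ^2 - 61λ + 676 the discriminant is 1017. It is nonnegative but not a perfect square, so the roots are real and irrational: λ = (61 ± sqrt(1017))/2 ≈ 46.4452, 14.5548.
So the eigenvalues of A^T A are ≈ 14.5548, 46.4452 (all ≥ 0, as they must be for A^T A). The largest is λ_max = (61 + sqrt(1017))/2 ≈ 46.4452, hence ||A||_2 = sqrt(λ_max) = sqrt((61 + sqrt(1017))/2) ≈ 6.8151.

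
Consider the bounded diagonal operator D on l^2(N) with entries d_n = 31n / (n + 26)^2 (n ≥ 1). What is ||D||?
||D|| = 31/104 (attained at n = 26)

For D diagonal, ||D|| = sup_n |d_n|. Treat f(x) = 31x / (x + 26)^2 for real x > 0. By the quotient rule, f'(x) = 31(26 - x)/(x + 26)^3, which is positive for x < 26 and negative for x > 26. So f has a unique maximum at x = 26, and since 26 is a positive integer, the supremum over n ≥ 1 is attained at n = 26: d_26 = 31·26/(26 + 26)^2 = 31·26/2704 = 31/104. Hence ||D|| = 31/104.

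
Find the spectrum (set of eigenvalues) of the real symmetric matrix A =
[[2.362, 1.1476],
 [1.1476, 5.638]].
sigma(A) ≈ {2, 6}

A is real symmetric, so its spectrum consists of real eigenvalues. Expanding the characteristic polynomial of the displayed matrix gives
  det(λ I - A) = p(λ) = λ^2 + (-8)λ + (12).
Solving p(λ) = 0 yields eigenvalues ≈ 2, 6. (A is shown rounded to 4 decimals, so these recover the underlying integer eigenvalues to within that precision.)
Verification: the trace of A = 8 equals the sum of eigenvalues 8, and det(A) ≈ 12.0000 matches the eigenvalue product 12.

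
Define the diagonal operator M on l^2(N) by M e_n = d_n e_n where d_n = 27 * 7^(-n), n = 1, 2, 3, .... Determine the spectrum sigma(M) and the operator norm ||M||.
sigma(M) = {27 * 7^(-n) : n ≥ 1} ∪ {0}; ||M|| = 27/7

A bounded diagonal operator on l^2 with diagonal entries d_n has spectrum equal to the closure of {d_n : n ≥ 1}: every d_n is an eigenvalue (with eigenvector e_n), so {d_n} ⊂ sigma(M); the spectrum is closed, so its closure is too; and for lambda not in the closure, (M - lambda I) has bounded inverse (the diagonal entries 1/(d_n - lambda) are bounded). For our sequence d_n = 27 * 7^(-n), n = 1, 2, 3, ...:
  - {d_n} = {27 * 7^(-n) : n ≥ 1}; the only limit point is 0
  - closure = {27 * 7^(-n) : n ≥ 1} ∪ {0}
For the norm: a diagonal operator has ||M|| = sup_n |d_n|. Here d_n = 27 * 7^(-n) is positive and decreasing, so sup_n |d_n| = d_1 = 27/7. So ||M|| = 27/7.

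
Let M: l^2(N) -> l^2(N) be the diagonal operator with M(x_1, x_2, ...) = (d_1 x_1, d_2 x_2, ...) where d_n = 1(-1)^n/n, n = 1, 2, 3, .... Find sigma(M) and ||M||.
sigma(M) = {1(-1)^n/n : n ≥ 1} ∪ {0}; ||M|| = 1

A bounded diagonal operator on l^2 with diagonal entries d_n has spectrum equal to the closure of {d_n : n ≥ 1}: every d_n is an eigenvalue (with eigenvector e_n), so {d_n} ⊂ sigma(M); the spectrum is closed, so its closure is too; and for lambda not in the closure, (M - lambda I) has bounded inverse (the diagonal entries 1/(d_n - lambda) are bounded). For our sequence d_n = 1(-1)^n/n, n = 1, 2, 3, ...:
  - {d_n} = {1(-1)^n/n : n ≥ 1}; the only limit point is 0
  - closure = {1(-1)^n/n : n ≥ 1} ∪ {0}
For the norm: a diagonal operator has ||M|| = sup_n |d_n|. Here |d_n| = 1/n is decreasing, so sup_n |d_n| = |d_1| = 1. So ||M|| = 1.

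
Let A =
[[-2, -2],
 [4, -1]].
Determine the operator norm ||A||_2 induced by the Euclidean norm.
||A||_2 = sqrt(20) ≈ 4.4721 (= sqrt(largest eigenvalue of A^T A))

||A||_2 = sigma_max(A) = sqrt(lambda_max(A^T A)). Form the symmetric matrix M = A^T A =
[[20, 0],
 [0, 5]].
Its characteristic polynomial (trace, determinant of M give the coefficients) is
  p(λ) = det(λ I - M) = λ^2 - 25λ + 100.
For λ^2 - 25λ + 100 the discriminant is 225. It is a perfect square (15^2), so the roots are rational: λ = (25 ± 15)/2 = 20, 5.
So the eigenvalues of A^T A are ≈ 5, 20 (all ≥ 0, as they must be for A^T A). The largest is λ_max = 20, hence ||A||_2 = sqrt(λ_max) = sqrt(20) ≈ 4.4721.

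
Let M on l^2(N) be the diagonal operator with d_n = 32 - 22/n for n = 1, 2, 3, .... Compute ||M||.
||M|| = 32

For a diagonal operator on l^2 with entries d_n, ||M|| = sup_n |d_n|. Here d_1 = 10, d_2 = 21, ..., and d_n = 32 - 22/n increases monotonically toward 32. All terms lie in [10, 32), so |d_n| = d_n and the supremum is the limit 32, which is not attained by any individual d_n. Hence ||M|| = 32.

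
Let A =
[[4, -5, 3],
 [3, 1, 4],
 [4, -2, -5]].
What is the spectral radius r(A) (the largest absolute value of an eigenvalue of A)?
r(A) ≈ 6.1682

The eigenvalues of A are the roots of its characteristic polynomial. With M = A (coefficients from the trace, the sum of principal 2x2 minors, and det A):
  p(λ) = det(λ I - M) = λ^3 - 10λ + 173.
No integer candidate from the rational root theorem (±divisors of 173) is a root, so the roots are irrational. The cubic discriminant is Δ = -804083 < 0, so there is one real root and a complex-conjugate pair. p(-7) = -100 and p(-6) = 17 have opposite signs, so a root lies in (-7, -6); Newton's method refines it to λ ≈ -6.1682. Dividing out (λ - (-6.1682)) leaves approximately λ^2 - 6.1682λ + 28.047. For λ^2 - 6.1682λ + 28.047 the discriminant is -74.1409. It is negative, so the remaining roots are the complex-conjugate pair λ ≈ 3.0841 ± 4.3053i. Their product equals the constant term, so |λ|^2 ≈ 28.047 and |λ| ≈ 5.2959.
Thus the eigenvalues (to 4 decimals) are -6.1682 (modulus 6.1682); 3.0841 ± 4.3053i (modulus 5.2959). The spectral radius is the largest modulus: r(A) ≈ 6.1682. (Cross-check: r(A) ≤ ||A||_2 ≈ 7.8897; equality holds whenever A is normal, though it can also hold for some non-normal A.)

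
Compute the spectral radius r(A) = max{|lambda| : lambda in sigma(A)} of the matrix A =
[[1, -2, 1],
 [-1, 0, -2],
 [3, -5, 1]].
r(A) = 5

The eigenvalues of A are the roots of its characteristic polynomial. With M = A (coefficients from the trace, the sum of principal 2x2 minors, and det A):
  p(λ) = det(λ I - M) = λ^3 - 2λ^2 - 14λ - 5.
By the rational root theorem any rational root is an integer divisor of 5. Testing λ = 5: p(5) = 125 - 50 - 70 - 5 = 0, so λ = 5 is a root. Dividing out (λ - 5) leaves p(λ) = (λ - 5)(λ^2 + 3λ + 1). For λ^2 + 3λ + 1 the discriminant is 5. It is nonnegative but not a perfect square, so the roots are real and irrational: λ = (-3 ± sqrt(5))/2 ≈ -0.382, -2.618.
Thus the eigenvalues (to 4 decimals) are -0.382 (modulus 0.382); -2.618 (modulus 2.618); 5 (modulus 5). The spectral radius is the largest modulus: r(A) = 5. (Cross-check: r(A) ≤ ||A||_2 ≈ 6.447; equality holds whenever A is normal, though it can also hold for some non-normal A.)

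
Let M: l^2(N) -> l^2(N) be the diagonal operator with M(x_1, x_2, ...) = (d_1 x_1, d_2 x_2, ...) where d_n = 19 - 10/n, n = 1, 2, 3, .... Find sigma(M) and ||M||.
sigma(M) = {19 - 10/n : n ≥ 1} ∪ {19}; ||M|| = 19

A bounded diagonal operator on l^2 with diagonal entries d_n has spectrum equal to the closure of {d_n : n ≥ 1}: every d_n is an eigenvalue (with eigenvector e_n), so {d_n} ⊂ sigma(M); the spectrum is closed, so its closure is too; and for lambda not in the closure, (M - lambda I) has bounded inverse (the diagonal entries 1/(d_n - lambda) are bounded). For our sequence d_n = 19 - 10/n, n = 1, 2, 3, ...:
  - {d_n} = {19 - 10/n : n ≥ 1}; the only limit point is 19
  - closure = {19 - 10/n : n ≥ 1} ∪ {19}
For the norm: a diagonal operator has ||M|| = sup_n |d_n|. Here d_n = 19 - 10/n increases monotonically from d_1 = 9 toward 19, with all terms in [9, 19); so sup_n |d_n| = 19 (the supremum is the limit, not attained). So ||M|| = 19.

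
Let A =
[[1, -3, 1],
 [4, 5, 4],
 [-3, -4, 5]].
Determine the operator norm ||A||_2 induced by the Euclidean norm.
||A||_2 ≈ 8.334 (= sqrt(largest eigenvalue of A^T A))

||A||_2 = sigma_max(A) = sqrt(lambda_max(A^T A)). Form the symmetric matrix M = A^T A =
[[26, 29, 2],
 [29, 50, -3],
 [2, -3, 42]].
Its characteristic polynomial (trace, sum of principal 2x2 minors, determinant of M give the coefficients) is
  p(λ) = det(λ I - M) = λ^3 - 118λ^2 + 3638λ - 18496.
No integer candidate from the rational root theorem (±divisors of 18496) is a root, so the roots are irrational. The cubic discriminant is Δ = 3814222000 > 0, so there are three distinct real roots. p(6) = -700 and p(7) = 1531 have opposite signs, so a root lies in (6, 7); Newton's method refines it to λ ≈ 6.3044. p(42) = 236 and p(43) = -737 have opposite signs, so a root lies in (42, 43); Newton's method refines it to λ ≈ 42.2408. p(69) = -763 and p(70) = 964 have opposite signs, so a root lies in (69, 70); Newton's method refines it to λ ≈ 69.4548. Check (Vieta): the three roots sum to 118, matching tr M = 118.
So the eigenvalues of A^T A are ≈ 6.3044, 42.2408, 69.4548 (all ≥ 0, as they must be for A^T A). The largest is λ_max ≈ 69.4548, hence ||A||_2 = sqrt(λ_max) ≈ 8.334.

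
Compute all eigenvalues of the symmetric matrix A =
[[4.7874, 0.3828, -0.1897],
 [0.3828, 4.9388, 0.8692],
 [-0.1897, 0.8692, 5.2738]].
sigma(A) ≈ {4, 5, 6}

A is real symmetric, so its spectrum consists of real eigenvalues. Expanding the characteristic polynomial of the displayed matrix gives
  det(λ I - A) = p(λ) = λ^3 + (-15)λ^2 + (74)λ + (-120).
Solving p(λ) = 0 yields eigenvalues ≈ 4, 5, 6. (A is shown rounded to 4 decimals, so these recover the underlying integer eigenvalues to within that precision.)
Verification: the trace of A = 15 equals the sum of eigenvalues 15, and det(A) ≈ 120.0001 matches the eigenvalue product 120.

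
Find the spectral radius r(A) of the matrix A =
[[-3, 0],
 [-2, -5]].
r(A) = 5

The eigenvalues of A are the roots of its characteristic polynomial. With M = A (coefficients from the trace and determinant):
  p(λ) = det(λ I - M) = λ^2 + 8λ + 15.
For λ^2 + 8λ + 15 the discriminant is 4. It is a perfect square (2^2), so the roots are rational: λ = (-8 ± 2)/2 = -3, -5.
Thus the eigenvalues (to 4 decimals) are -3 (modulus 3); -5 (modulus 5). The spectral radius is the largest modulus: r(A) = 5. (Cross-check: r(A) ≤ ||A||_2 ≈ 5.5373; equality holds whenever A is normal, though it can also hold for some non-normal A.)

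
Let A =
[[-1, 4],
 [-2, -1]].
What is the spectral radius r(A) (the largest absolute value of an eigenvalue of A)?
r(A) = 3

The eigenvalues of A are the roots of its characteristic polynomial. With M = A (coefficients from the trace and determinant):
  p(λ) = det(λ I - M) = λ^2 + 2λ + 9.
For λ^2 + 2λ + 9 the discriminant is -32. It is negative, so the roots are the complex-conjugate pair λ = -1 ± (sqrt(32)/2) i ≈ -1 ± 2.8284i. For a conjugate pair the product of the roots equals the constant term, so |λ|^2 = 9 and |λ| = sqrt(9) = 3.
Thus the eigenvalues (to 4 decimals) are -1 ± 2.8284i (modulus 3). The spectral radius is the largest modulus: r(A) = 3. (Cross-check: r(A) ≤ ||A||_2 ≈ 4.1623; equality holds whenever A is normal, though it can also hold for some non-normal A.)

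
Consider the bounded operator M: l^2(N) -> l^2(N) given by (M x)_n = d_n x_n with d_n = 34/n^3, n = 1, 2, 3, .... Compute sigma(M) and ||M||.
sigma(M) = {34/n^3 : n ≥ 1} ∪ {0}; ||M|| = 34

A bounded diagonal operator on l^2 with diagonal entries d_n has spectrum equal to the closure of {d_n : n ≥ 1}: every d_n is an eigenvalue (with eigenvector e_n), so {d_n} ⊂ sigma(M); the spectrum is closed, so its closure is too; and for lambda not in the closure, (M - lambda I) has bounded inverse (the diagonal entries 1/(d_n - lambda) are bounded). For our sequence d_n = 34/n^3, n = 1, 2, 3, ...:
  - {d_n} = {34/n^3 : n ≥ 1}; the only limit point is 0
  - closure = {34/n^3 : n ≥ 1} ∪ {0}
For the norm: a diagonal operator has ||M|| = sup_n |d_n|. Here d_n = 34/n^3 is positive and decreasing, so sup_n |d_n| = d_1 = 34. So ||M|| = 34.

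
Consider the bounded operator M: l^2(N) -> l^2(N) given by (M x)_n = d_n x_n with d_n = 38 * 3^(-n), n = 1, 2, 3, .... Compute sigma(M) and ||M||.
sigma(M) = {38 * 3^(-n) : n ≥ 1} ∪ {0}; ||M|| = 38/3

A bounded diagonal operator on l^2 with diagonal entries d_n has spectrum equal to the closure of {d_n : n ≥ 1}: every d_n is an eigenvalue (with eigenvector e_n), so {d_n} ⊂ sigma(M); the spectrum is closed, so its closure is too; and for lambda not in the closure, (M - lambda I) has bounded inverse (the diagonal entries 1/(d_n - lambda) are bounded). For our sequence d_n = 38 * 3^(-n), n = 1, 2, 3, ...:
  - {d_n} = {38 * 3^(-n) : n ≥ 1}; the only limit point is 0
  - closure = {38 * 3^(-n) : n ≥ 1} ∪ {0}
For the norm: a diagonal operator has ||M|| = sup_n |d_n|. Here d_n = 38 * 3^(-n) is positive and decreasing, so sup_n |d_n| = d_1 = 38/3. So ||M|| = 38/3.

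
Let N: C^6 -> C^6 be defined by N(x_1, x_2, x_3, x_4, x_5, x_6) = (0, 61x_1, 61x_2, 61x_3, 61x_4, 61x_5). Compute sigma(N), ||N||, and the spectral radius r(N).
sigma(N) = {0}; ||N|| = 61; r(N) = 0. (N is nilpotent with N^6 = 0.)

On C^6, N is a strictly lower-triangular matrix with 61 on the subdiagonal and zeros elsewhere, so its characteristic polynomial is lambda^6 and every eigenvalue is 0: sigma(N) = {0}. For the operator norm, N e_i = 61e_{i+1} for i = 1, ..., 5 and N e_6 = 0, so the singular values of N are 61 (with multiplicity 5) and 0; hence ||N|| = 61. The spectral radius r(N) = max|lambda| = 0. Note ||N|| > r(N) — characteristic of non-normal nilpotent operators. Indeed N^6 = 0.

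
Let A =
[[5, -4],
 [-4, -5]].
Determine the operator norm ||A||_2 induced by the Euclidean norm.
||A||_2 = sqrt(41) ≈ 6.4031 (= sqrt(largest eigenvalue of A^T A))

||A||_2 = sigma_max(A) = sqrt(lambda_max(A^T A)). Form the symmetric matrix M = A^T A =
[[41, 0],
 [0, 41]].
Its characteristic polynomial (trace, determinant of M give the coefficients) is
  p(λ) = det(λ I - M) = λ^2 - 82λ + 1681.
For λ^2 - 82λ + 1681 the discriminant is 0. It is a perfect square (0^2), so the roots are rational: λ = (82 ± 0)/2 = 41, 41.
So the eigenvalues of A^T A are ≈ 41, 41 (all ≥ 0, as they must be for A^T A). The largest is λ_max = 41, hence ||A||_2 = sqrt(λ_max) = sqrt(41) ≈ 6.4031.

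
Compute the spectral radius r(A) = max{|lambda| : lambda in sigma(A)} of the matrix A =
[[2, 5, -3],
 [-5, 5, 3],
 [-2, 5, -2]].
r(A) ≈ 5.1407

The eigenvalues of A are the roots of its characteristic polynomial. With M = A (coefficients from the trace, the sum of principal 2x2 minors, and det A):
  p(λ) = det(λ I - M) = λ^3 - 5λ^2 + 85.
No integer candidate from the rational root theorem (±divisors of 85) is a root, so the roots are irrational. The cubic discriminant is Δ = -152575 < 0, so there is one real root and a complex-conjugate pair. p(-4) = -59 and p(-3) = 13 have opposite signs, so a root lies in (-4, -3); Newton's method refines it to λ ≈ -3.2164. Dividing out (λ - (-3.2164)) leaves approximately λ^2 - 8.2164λ + 26.4271. For λ^2 - 8.2164λ + 26.4271 the discriminant is -38.1994. It is negative, so the remaining roots are the complex-conjugate pair λ ≈ 4.1082 ± 3.0903i. Their product equals the constant term, so |λ|^2 ≈ 26.4271 and |λ| ≈ 5.1407.
Thus the eigenvalues (to 4 decimals) are -3.2164 (modulus 3.2164); 4.1082 ± 3.0903i (modulus 5.1407). The spectral radius is the largest modulus: r(A) ≈ 5.1407. (Cross-check: r(A) ≤ ||A||_2 ≈ 9.3118; equality holds whenever A is normal, though it can also hold for some non-normal A.)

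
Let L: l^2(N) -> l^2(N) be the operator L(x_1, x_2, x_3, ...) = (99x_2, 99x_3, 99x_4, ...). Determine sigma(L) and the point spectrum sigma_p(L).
sigma(L) = closed disk {z in C : |z| ≤ 99}; sigma_p(L) = open disk {z in C : |z| < 99}

Note L = 99·V where V is the unit left shift (V x)_k = x_{k+1}; so sigma(L) = 99·sigma(V) and ||L|| = 99||V||. ||L x||^2 = 9801sum_{k≥2} |x_k|^2 ≤ 9801||x||^2, with equality on {x : x_1 = 0}, so ||L|| = 99. For any lambda with |lambda| < 99, set r = lambda/99 (|r| < 1); the vector x = (1, r, r^2, ...) is in l^2 and satisfies L x = 99(r, r^2, ...) = lambda x, so lambda is an eigenvalue. On the boundary |lambda| = 99 the geometric series diverges, so no l^2 eigenvector exists, but these lambda lie in the approximate point spectrum. Hence sigma(L) is the closed disk of radius 99 and sigma_p(L) is the open disk.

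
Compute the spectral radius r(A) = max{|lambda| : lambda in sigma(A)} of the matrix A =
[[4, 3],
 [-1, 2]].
r(A) = sqrt(11) ≈ 3.3166

The eigenvalues of A are the roots of its characteristic polynomial. With M = A (coefficients from the trace and determinant):
  p(λ) = det(λ I - M) = λ^2 - 6λ + 11.
For λ^2 - 6λ + 11 the discriminant is -8. It is negative, so the roots are the complex-conjugate pair λ = 3 ± (sqrt(8)/2) i ≈ 3 ± 1.4142i. For a conjugate pair the product of the roots equals the constant term, so |λ|^2 = 11 and |λ| = sqrt(11) ≈ 3.3166.
Thus the eigenvalues (to 4 decimals) are 3 ± 1.4142i (modulus 3.3166). The spectral radius is the largest modulus: r(A) = sqrt(11) ≈ 3.3166. (Cross-check: r(A) ≤ ||A||_2 ≈ 5.0198; equality holds whenever A is normal, though it can also hold for some non-normal A.)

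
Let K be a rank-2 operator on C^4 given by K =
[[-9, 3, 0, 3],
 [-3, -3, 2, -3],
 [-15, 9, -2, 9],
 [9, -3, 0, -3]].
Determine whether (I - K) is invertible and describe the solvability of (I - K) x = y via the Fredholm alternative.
(I - K) is invertible (det(I - K) = 66 ≠ 0), so for every y in C^4 the equation (I - K) x = y has a unique solution.

K has rank 2 and factors as K = U V^T = u1 v1^T + u2 v2^T with u1 = (3, 3, 3, -3), v1 = (-3, 1, 0, 1), u2 = (0, 2, -2, 0), v2 = (3, -3, 1, -3) (multiplying out reproduces the displayed K). The nonzero eigenvalues of U V^T coincide with those of the 2 x 2 matrix G = V^T U = [[v1·u1, v1·u2], [v2·u1, v2·u2]] = [[-9, 2], [12, -8]], and by the Sylvester determinant identity det(I_4 - U V^T) = det(I_2 - V^T U) = det([[10, -2], [-12, 9]]) = (10)(9) - (-2)(-12) = 66. (Direct check: I - K =
[[10, -3, 0, -3],
 [3, 4, -2, 3],
 [15, -9, 3, -9],
 [-9, 3, 0, 4]]
has determinant 66.) The finite-dimensional Fredholm alternative says: either (I - K) is invertible, or ker(I - K) ≠ {0} and then range(I - K) = ker((I - K)^*)^⊥, with dim ker(I - K) = dim ker((I - K)^*). Since det(I - K) ≠ 0, 1 is not an eigenvalue of K and ker(I - K) = {0}, so we are in the first case: for every y there is a unique x = (I - K)^(-1) y. (Explicitly, by the Woodbury identity, (I - U V^T)^(-1) = I + U (I_2 - G)^(-1) V^T.)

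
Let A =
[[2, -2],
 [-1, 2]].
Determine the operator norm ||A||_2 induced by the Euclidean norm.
||A||_2 = sqrt((13 + sqrt(153))/2) ≈ 3.5616 (= sqrt(largest eigenvalue of A^T A))

||A||_2 = sigma_max(A) = sqrt(lambda_max(A^T A)). Form the symmetric matrix M = A^T A =
[[5, -6],
 [-6, 8]].
Its characteristic polynomial (trace, determinant of M give the coefficients) is
  p(λ) = det(λ I - M) = λ^2 - 13λ + 4.
For λ^2 - 13λ + 4 the discriminant is 153. It is nonnegative but not a perfect square, so the roots are real and irrational: λ = (13 ± sqrt(153))/2 ≈ 12.6847, 0.3153.
So the eigenvalues of A^T A are ≈ 0.3153, 12.6847 (all ≥ 0, as they must be for A^T A). The largest is λ_max = (13 + sqrt(153))/2 ≈ 12.6847, hence ||A||_2 = sqrt(λ_max) = sqrt((13 + sqrt(153))/2) ≈ 3.5616.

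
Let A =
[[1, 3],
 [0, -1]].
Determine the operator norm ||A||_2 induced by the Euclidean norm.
||A||_2 = sqrt((11 + sqrt(117))/2) ≈ 3.3028 (= sqrt(largest eigenvalue of A^T A))

||A||_2 = sigma_max(A) = sqrt(lambda_max(A^T A)). Form the symmetric matrix M = A^T A =
[[1, 3],
 [3, 10]].
Its characteristic polynomial (trace, determinant of M give the coefficients) is
  p(λ) = det(λ I - M) = λ^2 - 11λ + 1.
For λ^2 - 11λ + 1 the discriminant is 117. It is nonnegative but not a perfect square, so the roots are real and irrational: λ = (11 ± sqrt(117))/2 ≈ 10.9083, 0.0917.
So the eigenvalues of A^T A are ≈ 0.0917, 10.9083 (all ≥ 0, as they must be for A^T A). The largest is λ_max = (11 + sqrt(117))/2 ≈ 10.9083, hence ||A||_2 = sqrt(λ_max) = sqrt((11 + sqrt(117))/2) ≈ 3.3028.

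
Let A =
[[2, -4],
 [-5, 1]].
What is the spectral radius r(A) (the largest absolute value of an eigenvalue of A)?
r(A) = 6

The eigenvalues of A are the roots of its characteristic polynomial. With M = A (coefficients from the trace and determinant):
  p(λ) = det(λ I - M) = λ^2 - 3λ - 18.
For λ^2 - 3λ - 18 the discriminant is 81. It is a perfect square (9^2), so the roots are rational: λ = (3 ± 9)/2 = 6, -3.
Thus the eigenvalues (to 4 decimals) are 6 (modulus 6); -3 (modulus 3). The spectral radius is the largest modulus: r(A) = 6. (Cross-check: r(A) ≤ ||A||_2 ≈ 6.1088; equality holds whenever A is normal, though it can also hold for some non-normal A.)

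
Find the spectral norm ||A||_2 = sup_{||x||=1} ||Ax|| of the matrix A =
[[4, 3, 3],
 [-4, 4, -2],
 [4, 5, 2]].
||A||_2 ≈ 8.8285 (= sqrt(largest eigenvalue of A^T A))

||A||_2 = sigma_max(A) = sqrt(lambda_max(A^T A)). Form the symmetric matrix M = A^T A =
[[48, 16, 28],
 [16, 50, 11],
 [28, 11, 17]].
Its characteristic polynomial (trace, sum of principal 2x2 minors, determinant of M give the coefficients) is
  p(λ) = det(λ I - M) = λ^3 - 115λ^2 + 2905λ - 1296.
No integer candidate from the rational root theorem (±divisors of 1296) is a root, so the roots are irrational. The cubic discriminant is Δ = 13408371093 > 0, so there are three distinct real roots. p(0) = -1296 and p(1) = 1495 have opposite signs, so a root lies in (0, 1); Newton's method refines it to λ ≈ 0.4543. p(36) = 900 and p(37) = -593 have opposite signs, so a root lies in (36, 37); Newton's method refines it to λ ≈ 36.6037. p(77) = -2913 and p(78) = 186 have opposite signs, so a root lies in (77, 78); Newton's method refines it to λ ≈ 77.9421. Check (Vieta): the three roots sum to 115, matching tr M = 115.
So the eigenvalues of A^T A are ≈ 0.4543, 36.6037, 77.9421 (all ≥ 0, as they must be for A^T A). The largest is λ_max ≈ 77.9421, hence ||A||_2 = sqrt(λ_max) ≈ 8.8285.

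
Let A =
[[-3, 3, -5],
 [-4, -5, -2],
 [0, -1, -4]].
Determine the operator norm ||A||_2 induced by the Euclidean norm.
||A||_2 ≈ 7.8223 (= sqrt(largest eigenvalue of A^T A))

||A||_2 = sigma_max(A) = sqrt(lambda_max(A^T A)). Form the symmetric matrix M = A^T A =
[[25, 11, 23],
 [11, 35, -1],
 [23, -1, 45]].
Its characteristic polynomial (trace, sum of principal 2x2 minors, determinant of M give the coefficients) is
  p(λ) = det(λ I - M) = λ^3 - 105λ^2 + 2924λ - 14884.
No integer candidate from the rational root theorem (±divisors of 14884) is a root, so the roots are irrational. The cubic discriminant is Δ = 1615677232 > 0, so there are three distinct real roots. p(6) = -904 and p(7) = 782 have opposite signs, so a root lies in (6, 7); Newton's method refines it to λ ≈ 6.5235. p(37) = 212 and p(38) = -520 have opposite signs, so a root lies in (37, 38); Newton's method refines it to λ ≈ 37.2876. p(61) = -244 and p(62) = 1112 have opposite signs, so a root lies in (61, 62); Newton's method refines it to λ ≈ 61.1889. Check (Vieta): the three roots sum to 105, matching tr M = 105.
So the eigenvalues of A^T A are ≈ 6.5235, 37.2876, 61.1889 (all ≥ 0, as they must be for A^T A). The largest is λ_max ≈ 61.1889, hence ||A||_2 = sqrt(λ_max) ≈ 7.8223.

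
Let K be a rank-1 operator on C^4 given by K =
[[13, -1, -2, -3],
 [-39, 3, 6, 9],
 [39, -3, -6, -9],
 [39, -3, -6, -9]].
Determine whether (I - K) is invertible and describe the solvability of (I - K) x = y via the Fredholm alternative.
(I - K) is singular (det(I - K) = 0, i.e. 1 ∈ sigma(K)). (I - K) x = y is solvable iff y ⊥ ker((I - K)^*) = span{(13, -1, -2, -3)}, i.e. iff 13y_1 - y_2 - 2y_3 - 3y_4 = 0. When solvable, the solutions are x = y + c·(1, -3, 3, 3), c arbitrary (ker(I - K) = span{(1, -3, 3, 3)}, dimension 1).

K has rank 1, so it is an outer product K = u v^T: every row of K is a multiple of one row vector. Reading off the entries, u = (1, -3, 3, 3) and v = (13, -1, -2, -3) (row i of K equals u_i·v^T). A rank-one matrix u v^T satisfies K u = u (v·u) and kills the (3)-dimensional subspace v^⊥, so its characteristic polynomial is lambda^3 (lambda - v·u) with v·u = tr K = 1. Hence the eigenvalues of I - K are 1 (multiplicity 3) and 1 - (1) = 0, so det(I - K) = 0. (Direct check: I - K =
[[-12, 1, 2, 3],
 [39, -2, -6, -9],
 [-39, 3, 7, 9],
 [-39, 3, 6, 10]]
has determinant 0.) So 1 is an eigenvalue of K and (I - K) is not invertible. The finite-dimensional Fredholm alternative says: either (I - K) is invertible, or ker(I - K) ≠ {0} and then range(I - K) = ker((I - K)^*)^⊥, with dim ker(I - K) = dim ker((I - K)^*). We are in the second case, so we need both kernels. Kernel of I - K: (I - K) u = u - u (v·u) = u - u = 0, so ker(I - K) = span{u} = span{(1, -3, 3, 3)} (it is exactly 1-dimensional because rank(I - K) = 3). Kernel of the adjoint: K is real, so (I - K)^* = I - K^T = I - v u^T, and (I - v u^T) v = v - v (u·v) = 0; hence ker((I - K)^*) = span{v} = span{(13, -1, -2, -3)}. Therefore (I - K) x = y is solvable iff <y, v> = 0, i.e. iff 13y_1 - y_2 - 2y_3 - 3y_4 = 0. When this holds, K y = u (v·y) = 0, so (I - K) y = y and x = y is a particular solution; the full solution set is the line x = y + c·u = y + c·(1, -3, 3, 3), c ∈ C.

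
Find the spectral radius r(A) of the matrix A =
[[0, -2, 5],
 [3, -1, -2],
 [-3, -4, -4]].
r(A) ≈ 5.5446

The eigenvalues of A are the roots of its characteristic polynomial. With M = A (coefficients from the trace, the sum of principal 2x2 minors, and det A):
  p(λ) = det(λ I - M) = λ^3 + 5λ^2 + 17λ + 111.
No integer candidate from the rational root theorem (±divisors of 111) is a root, so the roots are irrational. The cubic discriminant is Δ = -230764 < 0, so there is one real root and a complex-conjugate pair. p(-6) = -27 and p(-5) = 26 have opposite signs, so a root lies in (-6, -5); Newton's method refines it to λ ≈ -5.5446. Dividing out (λ - (-5.5446)) leaves approximately λ^2 - 0.5446λ + 20.0195. For λ^2 - 0.5446λ + 20.0195 the discriminant is -79.7815. It is negative, so the remaining roots are the complex-conjugate pair λ ≈ 0.2723 ± 4.466i. Their product equals the constant term, so |λ|^2 ≈ 20.0195 and |λ| ≈ 4.4743.
Thus the eigenvalues (to 4 decimals) are -5.5446 (modulus 5.5446); 0.2723 ± 4.466i (modulus 4.4743). The spectral radius is the largest modulus: r(A) ≈ 5.5446. (Cross-check: r(A) ≤ ||A||_2 ≈ 7.052; equality holds whenever A is normal, though it can also hold for some non-normal A.)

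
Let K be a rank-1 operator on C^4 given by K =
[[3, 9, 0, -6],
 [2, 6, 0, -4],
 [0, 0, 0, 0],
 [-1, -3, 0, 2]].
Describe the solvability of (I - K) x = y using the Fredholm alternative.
(I - K) is invertible (det(I - K) = -10 ≠ 0), so for every y in C^4 the equation (I - K) x = y has a unique solution.

K has rank 1, so it is an outer product K = u v^T: every row of K is a multiple of one row vector. Reading off the entries, u = (-3, -2, 0, 1) and v = (-1, -3, 0, 2) (row i of K equals u_i·v^T). A rank-one matrix u v^T satisfies K u = u (v·u) and kills the (3)-dimensional subspace v^⊥, so its characteristic polynomial is lambda^3 (lambda - v·u) with v·u = tr K = 11. Hence the eigenvalues of I - K are 1 (multiplicity 3) and 1 - (11) = -10, so det(I - K) = -10. (Direct check: I - K =
[[-2, -9, 0, 6],
 [-2, -5, 0, 4],
 [0, 0, 1, 0],
 [1, 3, 0, -1]]
has determinant -10.) The finite-dimensional Fredholm alternative says: either (I - K) is invertible, or ker(I - K) ≠ {0} and then range(I - K) = ker((I - K)^*)^⊥, with dim ker(I - K) = dim ker((I - K)^*). Since det(I - K) ≠ 0, 1 is not an eigenvalue of K and ker(I - K) = {0}, so we are in the first case: for every y there is a unique x = (I - K)^(-1) y. Explicitly, by the Sherman–Morrison formula, (I - u v^T)^(-1) = I + u v^T/(1 - v·u), i.e. (I - K)^(-1) = I + K/(-10).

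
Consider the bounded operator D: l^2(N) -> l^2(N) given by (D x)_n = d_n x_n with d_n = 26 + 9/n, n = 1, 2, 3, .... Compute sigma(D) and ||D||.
sigma(D) = {26 + 9/n : n ≥ 1} ∪ {26}; ||D|| = 35

A bounded diagonal operator on l^2 with diagonal entries d_n has spectrum equal to the closure of {d_n : n ≥ 1}: every d_n is an eigenvalue (with eigenvector e_n), so {d_n} ⊂ sigma(D); the spectrum is closed, so its closure is too; and for lambda not in the closure, (D - lambda I) has bounded inverse (the diagonal entries 1/(d_n - lambda) are bounded). For our sequence d_n = 26 + 9/n, n = 1, 2, 3, ...:
  - {d_n} = {26 + 9/n : n ≥ 1}; the only limit point is 26
  - closure = {26 + 9/n : n ≥ 1} ∪ {26}
For the norm: a diagonal operator has ||D|| = sup_n |d_n|. Here d_n = 26 + 9/n is positive and decreasing, so sup_n |d_n| = d_1 = 26 + 9 = 35. So ||D|| = 35.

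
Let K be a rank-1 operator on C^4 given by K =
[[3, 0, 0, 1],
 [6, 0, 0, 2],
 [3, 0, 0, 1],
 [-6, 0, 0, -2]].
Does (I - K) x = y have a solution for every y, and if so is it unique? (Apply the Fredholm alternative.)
(I - K) is singular (det(I - K) = 0, i.e. 1 ∈ sigma(K)). (I - K) x = y is solvable iff y ⊥ ker((I - K)^*) = span{(3, 0, 0, 1)}, i.e. iff 3y_1 + y_4 = 0. When solvable, the solutions are x = y + c·(1, 2, 1, -2), c arbitrary (ker(I - K) = span{(1, 2, 1, -2)}, dimension 1).

K has rank 1, so it is an outer product K = u v^T: every row of K is a multiple of one row vector. Reading off the entries, u = (1, 2, 1, -2) and v = (3, 0, 0, 1) (row i of K equals u_i·v^T). A rank-one matrix u v^T satisfies K u = u (v·u) and kills the (3)-dimensional subspace v^⊥, so its characteristic polynomial is lambda^3 (lambda - v·u) with v·u = tr K = 1. Hence the eigenvalues of I - K are 1 (multiplicity 3) and 1 - (1) = 0, so det(I - K) = 0. (Direct check: I - K =
[[-2, 0, 0, -1],
 [-6, 1, 0, -2],
 [-3, 0, 1, -1],
 [6, 0, 0, 3]]
has determinant 0.) So 1 is an eigenvalue of K and (I - K) is not invertible. The finite-dimensional Fredholm alternative says: either (I - K) is invertible, or ker(I - K) ≠ {0} and then range(I - K) = ker((I - K)^*)^⊥, with dim ker(I - K) = dim ker((I - K)^*). We are in the second case, so we need both kernels. Kernel of I - K: (I - K) u = u - u (v·u) = u - u = 0, so ker(I - K) = span{u} = span{(1, 2, 1, -2)} (it is exactly 1-dimensional because rank(I - K) = 3). Kernel of the adjoint: K is real, so (I - K)^* = I - K^T = I - v u^T, and (I - v u^T) v = v - v (u·v) = 0; hence ker((I - K)^*) = span{v} = span{(3, 0, 0, 1)}. Therefore (I - K) x = y is solvable iff <y, v> = 0, i.e. iff 3y_1 + y_4 = 0. When this holds, K y = u (v·y) = 0, so (I - K) y = y and x = y is a particular solution; the full solution set is the line x = y + c·u = y + c·(1, 2, 1, -2), c ∈ C.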